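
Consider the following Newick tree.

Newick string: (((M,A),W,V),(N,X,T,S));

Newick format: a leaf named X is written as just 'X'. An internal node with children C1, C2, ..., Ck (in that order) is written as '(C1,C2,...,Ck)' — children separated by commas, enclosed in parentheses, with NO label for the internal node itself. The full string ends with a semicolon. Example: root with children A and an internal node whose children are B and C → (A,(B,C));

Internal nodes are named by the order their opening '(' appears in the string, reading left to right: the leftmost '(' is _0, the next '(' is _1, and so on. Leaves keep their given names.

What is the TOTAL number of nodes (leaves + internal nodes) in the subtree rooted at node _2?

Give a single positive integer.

Answer: 3

Derivation:
Newick: (((M,A),W,V),(N,X,T,S));
Locate _2: it is the '(' at position 2 (the 3rd '(' reading left to right).
Query: subtree rooted at _2
_2: subtree_size = 1 + 2
  M: subtree_size = 1 + 0
  A: subtree_size = 1 + 0
Total subtree size of _2: 3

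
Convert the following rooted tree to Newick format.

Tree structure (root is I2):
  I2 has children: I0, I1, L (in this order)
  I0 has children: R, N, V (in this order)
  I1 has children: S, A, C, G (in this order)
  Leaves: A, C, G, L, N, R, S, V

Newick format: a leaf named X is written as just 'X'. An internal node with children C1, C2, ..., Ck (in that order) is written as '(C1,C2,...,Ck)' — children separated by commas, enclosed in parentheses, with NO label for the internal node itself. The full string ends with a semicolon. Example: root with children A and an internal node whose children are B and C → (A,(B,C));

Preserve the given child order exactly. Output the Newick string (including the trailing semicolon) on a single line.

Answer: ((R,N,V),(S,A,C,G),L);

Derivation:
internal I2 with children ['I0', 'I1', 'L']
  internal I0 with children ['R', 'N', 'V']
    leaf 'R' → 'R'
    leaf 'N' → 'N'
    leaf 'V' → 'V'
  → '(R,N,V)'
  internal I1 with children ['S', 'A', 'C', 'G']
    leaf 'S' → 'S'
    leaf 'A' → 'A'
    leaf 'C' → 'C'
    leaf 'G' → 'G'
  → '(S,A,C,G)'
  leaf 'L' → 'L'
→ '((R,N,V),(S,A,C,G),L)'
Final: ((R,N,V),(S,A,C,G),L);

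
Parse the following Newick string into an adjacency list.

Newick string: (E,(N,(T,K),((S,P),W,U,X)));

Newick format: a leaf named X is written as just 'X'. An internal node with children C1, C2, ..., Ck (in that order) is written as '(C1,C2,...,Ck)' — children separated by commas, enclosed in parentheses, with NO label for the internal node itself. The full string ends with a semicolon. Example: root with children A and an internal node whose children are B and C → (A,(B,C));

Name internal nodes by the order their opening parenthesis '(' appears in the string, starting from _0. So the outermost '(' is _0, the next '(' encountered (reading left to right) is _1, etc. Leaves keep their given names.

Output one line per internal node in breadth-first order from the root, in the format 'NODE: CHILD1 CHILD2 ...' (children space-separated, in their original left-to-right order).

Input: (E,(N,(T,K),((S,P),W,U,X)));
Scanning left-to-right, naming '(' by encounter order:
  pos 0: '(' -> open internal node _0 (depth 1)
  pos 3: '(' -> open internal node _1 (depth 2)
  pos 6: '(' -> open internal node _2 (depth 3)
  pos 10: ')' -> close internal node _2 (now at depth 2)
  pos 12: '(' -> open internal node _3 (depth 3)
  pos 13: '(' -> open internal node _4 (depth 4)
  pos 17: ')' -> close internal node _4 (now at depth 3)
  pos 24: ')' -> close internal node _3 (now at depth 2)
  pos 25: ')' -> close internal node _1 (now at depth 1)
  pos 26: ')' -> close internal node _0 (now at depth 0)
Total internal nodes: 5
BFS adjacency from root:
  _0: E _1
  _1: N _2 _3
  _2: T K
  _3: _4 W U X
  _4: S P

Answer: _0: E _1
_1: N _2 _3
_2: T K
_3: _4 W U X
_4: S P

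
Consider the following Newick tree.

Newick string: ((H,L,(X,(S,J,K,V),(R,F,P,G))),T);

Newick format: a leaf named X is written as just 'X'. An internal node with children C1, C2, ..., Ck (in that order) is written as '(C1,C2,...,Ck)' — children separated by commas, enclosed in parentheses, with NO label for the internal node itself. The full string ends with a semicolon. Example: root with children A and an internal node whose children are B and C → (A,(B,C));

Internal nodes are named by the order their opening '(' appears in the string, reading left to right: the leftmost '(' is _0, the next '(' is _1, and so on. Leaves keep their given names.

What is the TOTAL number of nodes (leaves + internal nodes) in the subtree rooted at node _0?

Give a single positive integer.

Newick: ((H,L,(X,(S,J,K,V),(R,F,P,G))),T);
Locate _0: it is the '(' at position 0 (the 1st '(' reading left to right).
Query: subtree rooted at _0
_0: subtree_size = 1 + 16
  _1: subtree_size = 1 + 14
    H: subtree_size = 1 + 0
    L: subtree_size = 1 + 0
    _2: subtree_size = 1 + 11
      X: subtree_size = 1 + 0
      _3: subtree_size = 1 + 4
        S: subtree_size = 1 + 0
        J: subtree_size = 1 + 0
        K: subtree_size = 1 + 0
        V: subtree_size = 1 + 0
      _4: subtree_size = 1 + 4
        R: subtree_size = 1 + 0
        F: subtree_size = 1 + 0
        P: subtree_size = 1 + 0
        G: subtree_size = 1 + 0
  T: subtree_size = 1 + 0
Total subtree size of _0: 17

Answer: 17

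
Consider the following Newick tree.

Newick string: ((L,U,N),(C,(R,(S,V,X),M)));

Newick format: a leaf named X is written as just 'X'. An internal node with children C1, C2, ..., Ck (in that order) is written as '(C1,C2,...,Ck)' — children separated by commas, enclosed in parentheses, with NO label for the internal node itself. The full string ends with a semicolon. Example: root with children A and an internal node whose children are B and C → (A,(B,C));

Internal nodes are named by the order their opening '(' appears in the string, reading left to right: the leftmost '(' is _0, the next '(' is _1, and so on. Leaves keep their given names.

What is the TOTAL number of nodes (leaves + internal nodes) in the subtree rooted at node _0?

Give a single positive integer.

Newick: ((L,U,N),(C,(R,(S,V,X),M)));
Locate _0: it is the '(' at position 0 (the 1st '(' reading left to right).
Query: subtree rooted at _0
_0: subtree_size = 1 + 13
  _1: subtree_size = 1 + 3
    L: subtree_size = 1 + 0
    U: subtree_size = 1 + 0
    N: subtree_size = 1 + 0
  _2: subtree_size = 1 + 8
    C: subtree_size = 1 + 0
    _3: subtree_size = 1 + 6
      R: subtree_size = 1 + 0
      _4: subtree_size = 1 + 3
        S: subtree_size = 1 + 0
        V: subtree_size = 1 + 0
        X: subtree_size = 1 + 0
      M: subtree_size = 1 + 0
Total subtree size of _0: 14

Answer: 14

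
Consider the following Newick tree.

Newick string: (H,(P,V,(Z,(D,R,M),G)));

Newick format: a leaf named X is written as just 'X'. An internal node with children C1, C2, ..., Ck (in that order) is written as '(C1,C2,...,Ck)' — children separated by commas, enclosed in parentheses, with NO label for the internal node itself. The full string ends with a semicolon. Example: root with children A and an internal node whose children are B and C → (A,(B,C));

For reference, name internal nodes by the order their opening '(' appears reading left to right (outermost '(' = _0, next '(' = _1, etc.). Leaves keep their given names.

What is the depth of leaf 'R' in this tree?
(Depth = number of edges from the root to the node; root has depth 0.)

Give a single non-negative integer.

Answer: 4

Derivation:
Newick: (H,(P,V,(Z,(D,R,M),G)));
Naming internals by '(' encounter order: outermost '(' = _0, next = _1, ...
Query node: R
Path from root: _0 -> _1 -> _2 -> _3 -> R
Depth of R: 4 (number of edges from root)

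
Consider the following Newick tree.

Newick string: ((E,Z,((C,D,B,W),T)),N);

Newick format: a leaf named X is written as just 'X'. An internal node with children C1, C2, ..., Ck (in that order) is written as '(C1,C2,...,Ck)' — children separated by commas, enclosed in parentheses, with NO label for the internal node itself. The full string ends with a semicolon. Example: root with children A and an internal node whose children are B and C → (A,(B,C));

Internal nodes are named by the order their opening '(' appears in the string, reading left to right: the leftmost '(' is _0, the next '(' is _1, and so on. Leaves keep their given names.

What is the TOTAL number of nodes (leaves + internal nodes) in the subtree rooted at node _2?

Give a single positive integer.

Newick: ((E,Z,((C,D,B,W),T)),N);
Locate _2: it is the '(' at position 6 (the 3rd '(' reading left to right).
Query: subtree rooted at _2
_2: subtree_size = 1 + 6
  _3: subtree_size = 1 + 4
    C: subtree_size = 1 + 0
    D: subtree_size = 1 + 0
    B: subtree_size = 1 + 0
    W: subtree_size = 1 + 0
  T: subtree_size = 1 + 0
Total subtree size of _2: 7

Answer: 7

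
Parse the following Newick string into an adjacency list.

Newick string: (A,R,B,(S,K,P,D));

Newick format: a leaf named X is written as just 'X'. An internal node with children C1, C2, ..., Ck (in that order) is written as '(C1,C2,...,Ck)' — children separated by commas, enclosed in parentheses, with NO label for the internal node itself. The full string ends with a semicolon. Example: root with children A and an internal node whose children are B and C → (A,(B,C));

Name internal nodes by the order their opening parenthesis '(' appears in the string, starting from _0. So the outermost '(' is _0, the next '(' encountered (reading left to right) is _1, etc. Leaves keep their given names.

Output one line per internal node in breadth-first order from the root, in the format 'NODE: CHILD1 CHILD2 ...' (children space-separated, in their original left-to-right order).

Input: (A,R,B,(S,K,P,D));
Scanning left-to-right, naming '(' by encounter order:
  pos 0: '(' -> open internal node _0 (depth 1)
  pos 7: '(' -> open internal node _1 (depth 2)
  pos 15: ')' -> close internal node _1 (now at depth 1)
  pos 16: ')' -> close internal node _0 (now at depth 0)
Total internal nodes: 2
BFS adjacency from root:
  _0: A R B _1
  _1: S K P D

Answer: _0: A R B _1
_1: S K P D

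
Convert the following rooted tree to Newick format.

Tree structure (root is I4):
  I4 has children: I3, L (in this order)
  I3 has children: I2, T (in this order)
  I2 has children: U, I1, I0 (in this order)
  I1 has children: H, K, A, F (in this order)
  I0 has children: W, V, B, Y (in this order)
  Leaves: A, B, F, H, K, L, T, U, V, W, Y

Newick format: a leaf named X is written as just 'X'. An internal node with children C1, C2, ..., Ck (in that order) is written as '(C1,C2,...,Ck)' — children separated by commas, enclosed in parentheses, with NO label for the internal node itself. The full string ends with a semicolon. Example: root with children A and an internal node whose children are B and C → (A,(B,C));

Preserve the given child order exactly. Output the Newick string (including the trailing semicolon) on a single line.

internal I4 with children ['I3', 'L']
  internal I3 with children ['I2', 'T']
    internal I2 with children ['U', 'I1', 'I0']
      leaf 'U' → 'U'
      internal I1 with children ['H', 'K', 'A', 'F']
        leaf 'H' → 'H'
        leaf 'K' → 'K'
        leaf 'A' → 'A'
        leaf 'F' → 'F'
      → '(H,K,A,F)'
      internal I0 with children ['W', 'V', 'B', 'Y']
        leaf 'W' → 'W'
        leaf 'V' → 'V'
        leaf 'B' → 'B'
        leaf 'Y' → 'Y'
      → '(W,V,B,Y)'
    → '(U,(H,K,A,F),(W,V,B,Y))'
    leaf 'T' → 'T'
  → '((U,(H,K,A,F),(W,V,B,Y)),T)'
  leaf 'L' → 'L'
→ '(((U,(H,K,A,F),(W,V,B,Y)),T),L)'
Final: (((U,(H,K,A,F),(W,V,B,Y)),T),L);

Answer: (((U,(H,K,A,F),(W,V,B,Y)),T),L);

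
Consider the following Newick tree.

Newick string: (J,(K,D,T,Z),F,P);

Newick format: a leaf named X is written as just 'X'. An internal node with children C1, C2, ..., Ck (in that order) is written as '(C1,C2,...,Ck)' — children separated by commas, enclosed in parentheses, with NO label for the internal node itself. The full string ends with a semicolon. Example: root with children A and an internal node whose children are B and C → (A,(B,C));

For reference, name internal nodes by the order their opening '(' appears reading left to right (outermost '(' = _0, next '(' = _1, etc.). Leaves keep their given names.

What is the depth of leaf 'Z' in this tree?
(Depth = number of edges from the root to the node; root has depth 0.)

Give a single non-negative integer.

Answer: 2

Derivation:
Newick: (J,(K,D,T,Z),F,P);
Naming internals by '(' encounter order: outermost '(' = _0, next = _1, ...
Query node: Z
Path from root: _0 -> _1 -> Z
Depth of Z: 2 (number of edges from root)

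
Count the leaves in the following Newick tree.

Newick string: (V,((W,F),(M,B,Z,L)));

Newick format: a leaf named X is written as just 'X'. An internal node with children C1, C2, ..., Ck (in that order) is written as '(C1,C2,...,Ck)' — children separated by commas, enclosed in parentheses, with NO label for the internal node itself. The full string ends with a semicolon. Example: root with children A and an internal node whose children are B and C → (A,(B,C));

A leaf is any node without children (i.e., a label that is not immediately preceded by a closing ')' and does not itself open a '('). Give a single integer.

Newick: (V,((W,F),(M,B,Z,L)));
Scan left-to-right; a leaf is any maximal label run not followed by '(':
  pos 1: leaf 'V' → count = 1
  pos 5: leaf 'W' → count = 2
  pos 7: leaf 'F' → count = 3
  pos 11: leaf 'M' → count = 4
  pos 13: leaf 'B' → count = 5
  pos 15: leaf 'Z' → count = 6
  pos 17: leaf 'L' → count = 7
Total leaves: 7

Answer: 7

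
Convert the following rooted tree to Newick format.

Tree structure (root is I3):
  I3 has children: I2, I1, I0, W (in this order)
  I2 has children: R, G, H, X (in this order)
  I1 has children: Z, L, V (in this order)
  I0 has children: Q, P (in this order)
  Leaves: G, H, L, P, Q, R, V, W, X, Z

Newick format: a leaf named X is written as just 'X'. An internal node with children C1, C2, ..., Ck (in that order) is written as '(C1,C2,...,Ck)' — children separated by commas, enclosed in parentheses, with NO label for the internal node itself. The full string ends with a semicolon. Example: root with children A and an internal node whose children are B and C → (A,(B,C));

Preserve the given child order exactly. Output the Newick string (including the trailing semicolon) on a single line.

internal I3 with children ['I2', 'I1', 'I0', 'W']
  internal I2 with children ['R', 'G', 'H', 'X']
    leaf 'R' → 'R'
    leaf 'G' → 'G'
    leaf 'H' → 'H'
    leaf 'X' → 'X'
  → '(R,G,H,X)'
  internal I1 with children ['Z', 'L', 'V']
    leaf 'Z' → 'Z'
    leaf 'L' → 'L'
    leaf 'V' → 'V'
  → '(Z,L,V)'
  internal I0 with children ['Q', 'P']
    leaf 'Q' → 'Q'
    leaf 'P' → 'P'
  → '(Q,P)'
  leaf 'W' → 'W'
→ '((R,G,H,X),(Z,L,V),(Q,P),W)'
Final: ((R,G,H,X),(Z,L,V),(Q,P),W);

Answer: ((R,G,H,X),(Z,L,V),(Q,P),W);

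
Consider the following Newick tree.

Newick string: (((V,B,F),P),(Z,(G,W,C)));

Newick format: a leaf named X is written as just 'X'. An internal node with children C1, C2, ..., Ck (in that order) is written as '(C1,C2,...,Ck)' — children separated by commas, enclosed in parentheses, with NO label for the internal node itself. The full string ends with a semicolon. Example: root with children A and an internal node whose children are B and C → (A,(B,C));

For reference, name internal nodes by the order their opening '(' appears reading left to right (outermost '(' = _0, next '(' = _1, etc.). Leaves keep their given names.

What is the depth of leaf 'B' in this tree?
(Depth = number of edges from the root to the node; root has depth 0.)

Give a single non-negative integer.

Answer: 3

Derivation:
Newick: (((V,B,F),P),(Z,(G,W,C)));
Naming internals by '(' encounter order: outermost '(' = _0, next = _1, ...
Query node: B
Path from root: _0 -> _1 -> _2 -> B
Depth of B: 3 (number of edges from root)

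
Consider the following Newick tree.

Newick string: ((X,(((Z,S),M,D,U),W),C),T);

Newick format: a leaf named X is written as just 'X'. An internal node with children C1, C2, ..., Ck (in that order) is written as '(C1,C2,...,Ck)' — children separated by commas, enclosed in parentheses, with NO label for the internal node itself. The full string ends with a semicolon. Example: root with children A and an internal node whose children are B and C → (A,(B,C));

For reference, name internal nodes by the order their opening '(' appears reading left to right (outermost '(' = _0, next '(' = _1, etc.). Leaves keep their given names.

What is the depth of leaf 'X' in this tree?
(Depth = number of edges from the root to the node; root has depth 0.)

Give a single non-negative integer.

Newick: ((X,(((Z,S),M,D,U),W),C),T);
Naming internals by '(' encounter order: outermost '(' = _0, next = _1, ...
Query node: X
Path from root: _0 -> _1 -> X
Depth of X: 2 (number of edges from root)

Answer: 2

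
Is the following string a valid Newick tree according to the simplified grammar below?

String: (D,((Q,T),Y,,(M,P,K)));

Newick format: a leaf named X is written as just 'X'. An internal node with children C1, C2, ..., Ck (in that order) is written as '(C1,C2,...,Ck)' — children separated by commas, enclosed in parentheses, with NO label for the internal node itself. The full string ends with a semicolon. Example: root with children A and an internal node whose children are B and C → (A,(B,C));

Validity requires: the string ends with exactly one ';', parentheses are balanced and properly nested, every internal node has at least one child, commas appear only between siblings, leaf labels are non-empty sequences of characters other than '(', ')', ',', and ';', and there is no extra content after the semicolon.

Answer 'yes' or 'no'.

Input: (D,((Q,T),Y,,(M,P,K)));
Paren balance: 4 '(' vs 4 ')' OK
Ends with single ';': True
Full parse: FAILS (empty leaf label at pos 12)
Valid: False

Answer: no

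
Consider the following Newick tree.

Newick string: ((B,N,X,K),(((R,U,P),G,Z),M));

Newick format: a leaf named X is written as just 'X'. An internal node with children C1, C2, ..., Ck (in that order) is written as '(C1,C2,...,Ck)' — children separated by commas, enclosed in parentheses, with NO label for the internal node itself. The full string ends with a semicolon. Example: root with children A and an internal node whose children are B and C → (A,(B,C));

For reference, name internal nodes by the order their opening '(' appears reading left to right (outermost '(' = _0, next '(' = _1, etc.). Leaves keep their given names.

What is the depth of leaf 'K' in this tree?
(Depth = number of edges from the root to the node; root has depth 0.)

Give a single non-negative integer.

Answer: 2

Derivation:
Newick: ((B,N,X,K),(((R,U,P),G,Z),M));
Naming internals by '(' encounter order: outermost '(' = _0, next = _1, ...
Query node: K
Path from root: _0 -> _1 -> K
Depth of K: 2 (number of edges from root)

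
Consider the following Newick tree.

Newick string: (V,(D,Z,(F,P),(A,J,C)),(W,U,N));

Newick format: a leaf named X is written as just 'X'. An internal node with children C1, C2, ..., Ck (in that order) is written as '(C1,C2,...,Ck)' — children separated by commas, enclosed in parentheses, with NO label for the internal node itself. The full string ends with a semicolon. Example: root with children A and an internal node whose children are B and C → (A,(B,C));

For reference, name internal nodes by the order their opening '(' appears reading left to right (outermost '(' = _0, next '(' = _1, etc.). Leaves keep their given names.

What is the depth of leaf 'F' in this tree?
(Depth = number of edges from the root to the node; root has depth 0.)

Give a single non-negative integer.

Newick: (V,(D,Z,(F,P),(A,J,C)),(W,U,N));
Naming internals by '(' encounter order: outermost '(' = _0, next = _1, ...
Query node: F
Path from root: _0 -> _1 -> _2 -> F
Depth of F: 3 (number of edges from root)

Answer: 3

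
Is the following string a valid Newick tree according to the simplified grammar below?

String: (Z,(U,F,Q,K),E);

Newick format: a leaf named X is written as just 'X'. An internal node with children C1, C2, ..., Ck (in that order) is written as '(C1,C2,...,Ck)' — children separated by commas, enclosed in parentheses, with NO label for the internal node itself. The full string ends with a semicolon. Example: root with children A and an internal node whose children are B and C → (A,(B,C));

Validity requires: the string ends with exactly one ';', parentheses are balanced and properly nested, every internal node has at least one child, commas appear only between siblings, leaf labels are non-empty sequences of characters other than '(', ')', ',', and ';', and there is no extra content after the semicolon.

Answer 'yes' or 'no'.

Answer: yes

Derivation:
Input: (Z,(U,F,Q,K),E);
Paren balance: 2 '(' vs 2 ')' OK
Ends with single ';': True
Full parse: OK
Valid: True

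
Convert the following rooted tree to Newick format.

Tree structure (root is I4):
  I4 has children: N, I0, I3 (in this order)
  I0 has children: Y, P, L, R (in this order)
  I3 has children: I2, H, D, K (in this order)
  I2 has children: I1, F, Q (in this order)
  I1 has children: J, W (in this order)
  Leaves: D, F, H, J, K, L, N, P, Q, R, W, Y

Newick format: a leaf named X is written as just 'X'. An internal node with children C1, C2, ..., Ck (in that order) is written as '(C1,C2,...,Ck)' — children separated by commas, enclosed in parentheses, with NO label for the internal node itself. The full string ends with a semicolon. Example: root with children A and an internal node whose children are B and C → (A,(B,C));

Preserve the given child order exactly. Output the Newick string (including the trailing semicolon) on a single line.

Answer: (N,(Y,P,L,R),(((J,W),F,Q),H,D,K));

Derivation:
internal I4 with children ['N', 'I0', 'I3']
  leaf 'N' → 'N'
  internal I0 with children ['Y', 'P', 'L', 'R']
    leaf 'Y' → 'Y'
    leaf 'P' → 'P'
    leaf 'L' → 'L'
    leaf 'R' → 'R'
  → '(Y,P,L,R)'
  internal I3 with children ['I2', 'H', 'D', 'K']
    internal I2 with children ['I1', 'F', 'Q']
      internal I1 with children ['J', 'W']
        leaf 'J' → 'J'
        leaf 'W' → 'W'
      → '(J,W)'
      leaf 'F' → 'F'
      leaf 'Q' → 'Q'
    → '((J,W),F,Q)'
    leaf 'H' → 'H'
    leaf 'D' → 'D'
    leaf 'K' → 'K'
  → '(((J,W),F,Q),H,D,K)'
→ '(N,(Y,P,L,R),(((J,W),F,Q),H,D,K))'
Final: (N,(Y,P,L,R),(((J,W),F,Q),H,D,K));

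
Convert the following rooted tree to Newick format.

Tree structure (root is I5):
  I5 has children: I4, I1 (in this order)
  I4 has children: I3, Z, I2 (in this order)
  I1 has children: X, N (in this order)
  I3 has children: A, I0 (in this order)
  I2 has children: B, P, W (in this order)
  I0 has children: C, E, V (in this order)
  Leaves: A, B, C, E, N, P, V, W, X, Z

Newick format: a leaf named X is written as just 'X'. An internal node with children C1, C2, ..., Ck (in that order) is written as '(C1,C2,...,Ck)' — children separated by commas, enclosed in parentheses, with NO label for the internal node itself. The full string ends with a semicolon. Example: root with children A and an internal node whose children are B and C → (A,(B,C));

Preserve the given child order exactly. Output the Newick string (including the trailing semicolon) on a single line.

internal I5 with children ['I4', 'I1']
  internal I4 with children ['I3', 'Z', 'I2']
    internal I3 with children ['A', 'I0']
      leaf 'A' → 'A'
      internal I0 with children ['C', 'E', 'V']
        leaf 'C' → 'C'
        leaf 'E' → 'E'
        leaf 'V' → 'V'
      → '(C,E,V)'
    → '(A,(C,E,V))'
    leaf 'Z' → 'Z'
    internal I2 with children ['B', 'P', 'W']
      leaf 'B' → 'B'
      leaf 'P' → 'P'
      leaf 'W' → 'W'
    → '(B,P,W)'
  → '((A,(C,E,V)),Z,(B,P,W))'
  internal I1 with children ['X', 'N']
    leaf 'X' → 'X'
    leaf 'N' → 'N'
  → '(X,N)'
→ '(((A,(C,E,V)),Z,(B,P,W)),(X,N))'
Final: (((A,(C,E,V)),Z,(B,P,W)),(X,N));

Answer: (((A,(C,E,V)),Z,(B,P,W)),(X,N));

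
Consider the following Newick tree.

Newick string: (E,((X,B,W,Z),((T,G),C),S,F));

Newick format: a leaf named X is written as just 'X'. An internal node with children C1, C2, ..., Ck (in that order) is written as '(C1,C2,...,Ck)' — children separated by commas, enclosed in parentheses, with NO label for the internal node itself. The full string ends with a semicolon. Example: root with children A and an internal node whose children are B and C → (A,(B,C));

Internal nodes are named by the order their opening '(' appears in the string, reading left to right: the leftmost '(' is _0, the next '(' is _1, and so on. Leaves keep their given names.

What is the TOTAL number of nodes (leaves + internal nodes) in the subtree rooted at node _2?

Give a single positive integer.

Answer: 5

Derivation:
Newick: (E,((X,B,W,Z),((T,G),C),S,F));
Locate _2: it is the '(' at position 4 (the 3rd '(' reading left to right).
Query: subtree rooted at _2
_2: subtree_size = 1 + 4
  X: subtree_size = 1 + 0
  B: subtree_size = 1 + 0
  W: subtree_size = 1 + 0
  Z: subtree_size = 1 + 0
Total subtree size of _2: 5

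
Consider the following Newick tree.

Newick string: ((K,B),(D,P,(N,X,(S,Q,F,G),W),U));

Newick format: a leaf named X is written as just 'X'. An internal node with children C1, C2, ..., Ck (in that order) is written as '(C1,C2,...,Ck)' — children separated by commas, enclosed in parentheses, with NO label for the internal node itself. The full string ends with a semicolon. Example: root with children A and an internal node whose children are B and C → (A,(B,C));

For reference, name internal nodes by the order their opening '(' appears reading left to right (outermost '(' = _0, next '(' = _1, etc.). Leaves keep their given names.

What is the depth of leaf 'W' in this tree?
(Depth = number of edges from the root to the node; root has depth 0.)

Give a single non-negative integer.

Answer: 3

Derivation:
Newick: ((K,B),(D,P,(N,X,(S,Q,F,G),W),U));
Naming internals by '(' encounter order: outermost '(' = _0, next = _1, ...
Query node: W
Path from root: _0 -> _2 -> _3 -> W
Depth of W: 3 (number of edges from root)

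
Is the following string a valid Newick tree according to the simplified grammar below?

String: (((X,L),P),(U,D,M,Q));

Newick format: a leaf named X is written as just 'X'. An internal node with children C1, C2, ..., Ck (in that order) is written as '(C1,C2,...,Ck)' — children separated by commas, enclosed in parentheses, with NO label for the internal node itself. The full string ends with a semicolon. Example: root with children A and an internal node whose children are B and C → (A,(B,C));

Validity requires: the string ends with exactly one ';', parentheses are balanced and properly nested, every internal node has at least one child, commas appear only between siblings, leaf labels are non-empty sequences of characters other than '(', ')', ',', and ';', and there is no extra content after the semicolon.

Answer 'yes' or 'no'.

Input: (((X,L),P),(U,D,M,Q));
Paren balance: 4 '(' vs 4 ')' OK
Ends with single ';': True
Full parse: OK
Valid: True

Answer: yes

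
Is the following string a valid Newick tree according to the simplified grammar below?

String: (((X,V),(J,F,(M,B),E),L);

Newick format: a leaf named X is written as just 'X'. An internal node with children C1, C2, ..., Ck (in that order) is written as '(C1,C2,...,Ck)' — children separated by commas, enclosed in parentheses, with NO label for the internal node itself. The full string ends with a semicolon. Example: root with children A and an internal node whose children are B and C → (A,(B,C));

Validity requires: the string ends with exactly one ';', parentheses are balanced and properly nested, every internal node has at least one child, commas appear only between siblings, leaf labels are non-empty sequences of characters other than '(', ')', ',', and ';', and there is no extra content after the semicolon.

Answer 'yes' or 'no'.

Input: (((X,V),(J,F,(M,B),E),L);
Paren balance: 5 '(' vs 4 ')' MISMATCH
Ends with single ';': True
Full parse: FAILS (expected , or ) at pos 24)
Valid: False

Answer: no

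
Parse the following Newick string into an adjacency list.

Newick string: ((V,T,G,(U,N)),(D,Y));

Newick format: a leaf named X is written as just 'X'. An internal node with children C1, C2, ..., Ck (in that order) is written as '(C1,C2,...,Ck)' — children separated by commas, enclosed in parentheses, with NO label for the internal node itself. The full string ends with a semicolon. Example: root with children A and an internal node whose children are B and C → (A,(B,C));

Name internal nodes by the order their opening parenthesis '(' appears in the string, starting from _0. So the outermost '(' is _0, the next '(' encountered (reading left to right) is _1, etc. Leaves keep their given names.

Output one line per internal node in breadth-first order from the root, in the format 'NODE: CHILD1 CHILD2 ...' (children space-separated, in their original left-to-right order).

Input: ((V,T,G,(U,N)),(D,Y));
Scanning left-to-right, naming '(' by encounter order:
  pos 0: '(' -> open internal node _0 (depth 1)
  pos 1: '(' -> open internal node _1 (depth 2)
  pos 8: '(' -> open internal node _2 (depth 3)
  pos 12: ')' -> close internal node _2 (now at depth 2)
  pos 13: ')' -> close internal node _1 (now at depth 1)
  pos 15: '(' -> open internal node _3 (depth 2)
  pos 19: ')' -> close internal node _3 (now at depth 1)
  pos 20: ')' -> close internal node _0 (now at depth 0)
Total internal nodes: 4
BFS adjacency from root:
  _0: _1 _3
  _1: V T G _2
  _3: D Y
  _2: U N

Answer: _0: _1 _3
_1: V T G _2
_3: D Y
_2: U N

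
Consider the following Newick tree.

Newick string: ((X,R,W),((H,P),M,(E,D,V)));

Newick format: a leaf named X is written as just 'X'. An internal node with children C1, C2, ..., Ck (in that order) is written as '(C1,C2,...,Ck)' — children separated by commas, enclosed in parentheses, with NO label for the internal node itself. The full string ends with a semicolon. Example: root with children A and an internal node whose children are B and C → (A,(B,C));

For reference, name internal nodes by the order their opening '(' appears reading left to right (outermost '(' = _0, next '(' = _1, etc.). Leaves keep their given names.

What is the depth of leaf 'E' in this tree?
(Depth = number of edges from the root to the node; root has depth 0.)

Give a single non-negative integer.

Newick: ((X,R,W),((H,P),M,(E,D,V)));
Naming internals by '(' encounter order: outermost '(' = _0, next = _1, ...
Query node: E
Path from root: _0 -> _2 -> _4 -> E
Depth of E: 3 (number of edges from root)

Answer: 3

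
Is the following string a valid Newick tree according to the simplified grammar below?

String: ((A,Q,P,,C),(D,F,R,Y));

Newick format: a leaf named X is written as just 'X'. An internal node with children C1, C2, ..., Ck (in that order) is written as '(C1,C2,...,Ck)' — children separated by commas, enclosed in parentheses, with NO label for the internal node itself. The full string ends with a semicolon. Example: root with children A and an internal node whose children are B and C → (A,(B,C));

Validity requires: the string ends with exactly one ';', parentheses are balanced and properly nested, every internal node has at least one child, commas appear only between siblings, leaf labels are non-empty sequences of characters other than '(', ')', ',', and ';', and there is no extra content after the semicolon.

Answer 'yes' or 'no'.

Answer: no

Derivation:
Input: ((A,Q,P,,C),(D,F,R,Y));
Paren balance: 3 '(' vs 3 ')' OK
Ends with single ';': True
Full parse: FAILS (empty leaf label at pos 8)
Valid: False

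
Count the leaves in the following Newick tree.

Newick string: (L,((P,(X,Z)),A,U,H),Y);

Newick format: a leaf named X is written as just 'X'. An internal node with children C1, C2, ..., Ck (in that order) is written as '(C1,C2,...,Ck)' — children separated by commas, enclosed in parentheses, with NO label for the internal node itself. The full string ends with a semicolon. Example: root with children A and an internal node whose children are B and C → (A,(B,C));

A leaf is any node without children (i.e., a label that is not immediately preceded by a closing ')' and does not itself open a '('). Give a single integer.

Answer: 8

Derivation:
Newick: (L,((P,(X,Z)),A,U,H),Y);
Scan left-to-right; a leaf is any maximal label run not followed by '(':
  pos 1: leaf 'L' → count = 1
  pos 5: leaf 'P' → count = 2
  pos 8: leaf 'X' → count = 3
  pos 10: leaf 'Z' → count = 4
  pos 14: leaf 'A' → count = 5
  pos 16: leaf 'U' → count = 6
  pos 18: leaf 'H' → count = 7
  pos 21: leaf 'Y' → count = 8
Total leaves: 8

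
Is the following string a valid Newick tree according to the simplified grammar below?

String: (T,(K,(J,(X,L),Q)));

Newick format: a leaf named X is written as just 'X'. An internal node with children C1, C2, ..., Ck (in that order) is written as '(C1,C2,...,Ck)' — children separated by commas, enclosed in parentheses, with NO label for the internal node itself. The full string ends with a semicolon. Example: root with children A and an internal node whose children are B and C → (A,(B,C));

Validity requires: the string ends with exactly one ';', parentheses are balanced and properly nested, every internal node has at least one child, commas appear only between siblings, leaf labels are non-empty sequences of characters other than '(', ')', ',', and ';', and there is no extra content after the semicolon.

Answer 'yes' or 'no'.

Input: (T,(K,(J,(X,L),Q)));
Paren balance: 4 '(' vs 4 ')' OK
Ends with single ';': True
Full parse: OK
Valid: True

Answer: yes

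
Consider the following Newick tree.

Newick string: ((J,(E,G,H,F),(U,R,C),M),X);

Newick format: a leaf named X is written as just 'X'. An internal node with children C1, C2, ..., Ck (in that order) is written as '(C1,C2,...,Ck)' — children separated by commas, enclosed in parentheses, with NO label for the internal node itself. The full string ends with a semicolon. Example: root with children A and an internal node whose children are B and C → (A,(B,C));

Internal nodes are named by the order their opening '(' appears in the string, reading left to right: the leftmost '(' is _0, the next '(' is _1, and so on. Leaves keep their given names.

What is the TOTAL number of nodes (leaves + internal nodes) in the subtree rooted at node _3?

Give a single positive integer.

Answer: 4

Derivation:
Newick: ((J,(E,G,H,F),(U,R,C),M),X);
Locate _3: it is the '(' at position 14 (the 4th '(' reading left to right).
Query: subtree rooted at _3
_3: subtree_size = 1 + 3
  U: subtree_size = 1 + 0
  R: subtree_size = 1 + 0
  C: subtree_size = 1 + 0
Total subtree size of _3: 4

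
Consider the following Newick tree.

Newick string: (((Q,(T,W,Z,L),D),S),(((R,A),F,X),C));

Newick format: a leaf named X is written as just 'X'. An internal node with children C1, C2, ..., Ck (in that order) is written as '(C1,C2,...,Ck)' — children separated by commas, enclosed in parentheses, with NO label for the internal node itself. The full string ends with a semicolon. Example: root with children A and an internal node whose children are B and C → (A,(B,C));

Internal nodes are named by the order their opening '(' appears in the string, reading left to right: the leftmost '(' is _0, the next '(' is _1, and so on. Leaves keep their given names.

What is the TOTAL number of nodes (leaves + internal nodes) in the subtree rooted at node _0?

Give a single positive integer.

Answer: 19

Derivation:
Newick: (((Q,(T,W,Z,L),D),S),(((R,A),F,X),C));
Locate _0: it is the '(' at position 0 (the 1st '(' reading left to right).
Query: subtree rooted at _0
_0: subtree_size = 1 + 18
  _1: subtree_size = 1 + 9
    _2: subtree_size = 1 + 7
      Q: subtree_size = 1 + 0
      _3: subtree_size = 1 + 4
        T: subtree_size = 1 + 0
        W: subtree_size = 1 + 0
        Z: subtree_size = 1 + 0
        L: subtree_size = 1 + 0
      D: subtree_size = 1 + 0
    S: subtree_size = 1 + 0
  _4: subtree_size = 1 + 7
    _5: subtree_size = 1 + 5
      _6: subtree_size = 1 + 2
        R: subtree_size = 1 + 0
        A: subtree_size = 1 + 0
      F: subtree_size = 1 + 0
      X: subtree_size = 1 + 0
    C: subtree_size = 1 + 0
Total subtree size of _0: 19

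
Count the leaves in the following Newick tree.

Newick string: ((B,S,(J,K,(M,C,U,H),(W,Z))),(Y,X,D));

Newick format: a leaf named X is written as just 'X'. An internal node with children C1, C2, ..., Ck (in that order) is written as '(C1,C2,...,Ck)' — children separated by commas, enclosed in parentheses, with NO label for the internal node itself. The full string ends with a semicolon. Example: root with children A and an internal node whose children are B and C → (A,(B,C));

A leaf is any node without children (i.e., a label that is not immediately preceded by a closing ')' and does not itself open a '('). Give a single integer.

Newick: ((B,S,(J,K,(M,C,U,H),(W,Z))),(Y,X,D));
Scan left-to-right; a leaf is any maximal label run not followed by '(':
  pos 2: leaf 'B' → count = 1
  pos 4: leaf 'S' → count = 2
  pos 7: leaf 'J' → count = 3
  pos 9: leaf 'K' → count = 4
  pos 12: leaf 'M' → count = 5
  pos 14: leaf 'C' → count = 6
  pos 16: leaf 'U' → count = 7
  pos 18: leaf 'H' → count = 8
  pos 22: leaf 'W' → count = 9
  pos 24: leaf 'Z' → count = 10
  pos 30: leaf 'Y' → count = 11
  pos 32: leaf 'X' → count = 12
  pos 34: leaf 'D' → count = 13
Total leaves: 13

Answer: 13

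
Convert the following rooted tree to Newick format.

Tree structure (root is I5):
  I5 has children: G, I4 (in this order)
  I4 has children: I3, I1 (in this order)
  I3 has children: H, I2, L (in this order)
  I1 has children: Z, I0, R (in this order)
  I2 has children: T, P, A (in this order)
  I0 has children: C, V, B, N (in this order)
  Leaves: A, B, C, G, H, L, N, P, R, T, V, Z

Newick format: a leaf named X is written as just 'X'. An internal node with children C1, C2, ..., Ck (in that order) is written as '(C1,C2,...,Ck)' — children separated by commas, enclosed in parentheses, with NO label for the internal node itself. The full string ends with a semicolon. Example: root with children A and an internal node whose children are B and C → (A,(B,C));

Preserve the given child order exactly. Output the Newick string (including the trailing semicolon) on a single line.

Answer: (G,((H,(T,P,A),L),(Z,(C,V,B,N),R)));

Derivation:
internal I5 with children ['G', 'I4']
  leaf 'G' → 'G'
  internal I4 with children ['I3', 'I1']
    internal I3 with children ['H', 'I2', 'L']
      leaf 'H' → 'H'
      internal I2 with children ['T', 'P', 'A']
        leaf 'T' → 'T'
        leaf 'P' → 'P'
        leaf 'A' → 'A'
      → '(T,P,A)'
      leaf 'L' → 'L'
    → '(H,(T,P,A),L)'
    internal I1 with children ['Z', 'I0', 'R']
      leaf 'Z' → 'Z'
      internal I0 with children ['C', 'V', 'B', 'N']
        leaf 'C' → 'C'
        leaf 'V' → 'V'
        leaf 'B' → 'B'
        leaf 'N' → 'N'
      → '(C,V,B,N)'
      leaf 'R' → 'R'
    → '(Z,(C,V,B,N),R)'
  → '((H,(T,P,A),L),(Z,(C,V,B,N),R))'
→ '(G,((H,(T,P,A),L),(Z,(C,V,B,N),R)))'
Final: (G,((H,(T,P,A),L),(Z,(C,V,B,N),R)));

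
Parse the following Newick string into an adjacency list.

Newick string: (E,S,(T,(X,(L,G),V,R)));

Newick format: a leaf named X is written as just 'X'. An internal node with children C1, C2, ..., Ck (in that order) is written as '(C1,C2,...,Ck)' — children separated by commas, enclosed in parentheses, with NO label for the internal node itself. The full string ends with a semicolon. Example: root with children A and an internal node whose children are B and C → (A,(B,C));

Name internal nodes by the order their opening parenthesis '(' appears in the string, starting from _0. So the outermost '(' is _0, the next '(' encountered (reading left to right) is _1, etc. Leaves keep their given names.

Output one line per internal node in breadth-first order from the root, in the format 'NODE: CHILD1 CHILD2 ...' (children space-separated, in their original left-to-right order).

Answer: _0: E S _1
_1: T _2
_2: X _3 V R
_3: L G

Derivation:
Input: (E,S,(T,(X,(L,G),V,R)));
Scanning left-to-right, naming '(' by encounter order:
  pos 0: '(' -> open internal node _0 (depth 1)
  pos 5: '(' -> open internal node _1 (depth 2)
  pos 8: '(' -> open internal node _2 (depth 3)
  pos 11: '(' -> open internal node _3 (depth 4)
  pos 15: ')' -> close internal node _3 (now at depth 3)
  pos 20: ')' -> close internal node _2 (now at depth 2)
  pos 21: ')' -> close internal node _1 (now at depth 1)
  pos 22: ')' -> close internal node _0 (now at depth 0)
Total internal nodes: 4
BFS adjacency from root:
  _0: E S _1
  _1: T _2
  _2: X _3 V R
  _3: L G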